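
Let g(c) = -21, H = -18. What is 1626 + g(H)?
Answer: 1605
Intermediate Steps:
1626 + g(H) = 1626 - 21 = 1605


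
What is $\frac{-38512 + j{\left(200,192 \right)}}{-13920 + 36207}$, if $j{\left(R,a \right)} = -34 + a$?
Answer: $- \frac{38354}{22287} \approx -1.7209$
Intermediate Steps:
$\frac{-38512 + j{\left(200,192 \right)}}{-13920 + 36207} = \frac{-38512 + \left(-34 + 192\right)}{-13920 + 36207} = \frac{-38512 + 158}{22287} = \left(-38354\right) \frac{1}{22287} = - \frac{38354}{22287}$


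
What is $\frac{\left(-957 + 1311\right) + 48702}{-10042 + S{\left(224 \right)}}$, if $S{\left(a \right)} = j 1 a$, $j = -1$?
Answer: $- \frac{8176}{1711} \approx -4.7785$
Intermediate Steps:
$S{\left(a \right)} = - a$ ($S{\left(a \right)} = \left(-1\right) 1 a = - a$)
$\frac{\left(-957 + 1311\right) + 48702}{-10042 + S{\left(224 \right)}} = \frac{\left(-957 + 1311\right) + 48702}{-10042 - 224} = \frac{354 + 48702}{-10042 - 224} = \frac{49056}{-10266} = 49056 \left(- \frac{1}{10266}\right) = - \frac{8176}{1711}$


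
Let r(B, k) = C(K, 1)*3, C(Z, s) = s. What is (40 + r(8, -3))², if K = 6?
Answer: 1849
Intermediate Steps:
r(B, k) = 3 (r(B, k) = 1*3 = 3)
(40 + r(8, -3))² = (40 + 3)² = 43² = 1849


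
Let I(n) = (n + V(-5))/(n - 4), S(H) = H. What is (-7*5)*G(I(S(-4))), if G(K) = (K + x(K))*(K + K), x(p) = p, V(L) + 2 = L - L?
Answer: -315/4 ≈ -78.750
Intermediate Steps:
V(L) = -2 (V(L) = -2 + (L - L) = -2 + 0 = -2)
I(n) = (-2 + n)/(-4 + n) (I(n) = (n - 2)/(n - 4) = (-2 + n)/(-4 + n))
G(K) = 4*K**2 (G(K) = (K + K)*(K + K) = (2*K)*(2*K) = 4*K**2)
(-7*5)*G(I(S(-4))) = (-7*5)*(4*((-2 - 4)/(-4 - 4))**2) = -140*(-6/(-8))**2 = -140*(-1/8*(-6))**2 = -140*(3/4)**2 = -140*9/16 = -35*9/4 = -315/4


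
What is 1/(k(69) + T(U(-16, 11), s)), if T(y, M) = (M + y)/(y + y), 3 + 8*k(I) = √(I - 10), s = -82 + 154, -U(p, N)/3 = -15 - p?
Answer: -380/4483 - 4*√59/4483 ≈ -0.091618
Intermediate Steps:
U(p, N) = 45 + 3*p (U(p, N) = -3*(-15 - p) = 45 + 3*p)
s = 72
k(I) = -3/8 + √(-10 + I)/8 (k(I) = -3/8 + √(I - 10)/8 = -3/8 + √(-10 + I)/8)
T(y, M) = (M + y)/(2*y) (T(y, M) = (M + y)/((2*y)) = (M + y)*(1/(2*y)) = (M + y)/(2*y))
1/(k(69) + T(U(-16, 11), s)) = 1/((-3/8 + √(-10 + 69)/8) + (72 + (45 + 3*(-16)))/(2*(45 + 3*(-16)))) = 1/((-3/8 + √59/8) + (72 + (45 - 48))/(2*(45 - 48))) = 1/((-3/8 + √59/8) + (½)*(72 - 3)/(-3)) = 1/((-3/8 + √59/8) + (½)*(-⅓)*69) = 1/((-3/8 + √59/8) - 23/2) = 1/(-95/8 + √59/8)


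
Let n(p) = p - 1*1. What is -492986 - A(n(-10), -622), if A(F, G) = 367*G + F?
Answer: -264701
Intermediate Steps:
n(p) = -1 + p (n(p) = p - 1 = -1 + p)
A(F, G) = F + 367*G
-492986 - A(n(-10), -622) = -492986 - ((-1 - 10) + 367*(-622)) = -492986 - (-11 - 228274) = -492986 - 1*(-228285) = -492986 + 228285 = -264701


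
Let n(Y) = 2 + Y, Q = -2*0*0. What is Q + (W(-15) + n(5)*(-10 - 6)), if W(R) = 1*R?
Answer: -127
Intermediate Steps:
Q = 0 (Q = 0*0 = 0)
W(R) = R
Q + (W(-15) + n(5)*(-10 - 6)) = 0 + (-15 + (2 + 5)*(-10 - 6)) = 0 + (-15 + 7*(-16)) = 0 + (-15 - 112) = 0 - 127 = -127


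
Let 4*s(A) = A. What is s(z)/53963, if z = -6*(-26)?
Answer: 3/4151 ≈ 0.00072272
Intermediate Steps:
z = 156
s(A) = A/4
s(z)/53963 = ((1/4)*156)/53963 = 39*(1/53963) = 3/4151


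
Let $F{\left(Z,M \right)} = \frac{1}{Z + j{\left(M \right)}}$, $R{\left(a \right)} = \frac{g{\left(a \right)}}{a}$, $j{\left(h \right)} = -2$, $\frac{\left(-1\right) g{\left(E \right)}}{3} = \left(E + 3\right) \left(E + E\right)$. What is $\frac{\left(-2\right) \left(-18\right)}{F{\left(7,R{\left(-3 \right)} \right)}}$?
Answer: $180$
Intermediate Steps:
$g{\left(E \right)} = - 6 E \left(3 + E\right)$ ($g{\left(E \right)} = - 3 \left(E + 3\right) \left(E + E\right) = - 3 \left(3 + E\right) 2 E = - 3 \cdot 2 E \left(3 + E\right) = - 6 E \left(3 + E\right)$)
$R{\left(a \right)} = -18 - 6 a$ ($R{\left(a \right)} = \frac{\left(-6\right) a \left(3 + a\right)}{a} = -18 - 6 a$)
$F{\left(Z,M \right)} = \frac{1}{-2 + Z}$ ($F{\left(Z,M \right)} = \frac{1}{Z - 2} = \frac{1}{-2 + Z}$)
$\frac{\left(-2\right) \left(-18\right)}{F{\left(7,R{\left(-3 \right)} \right)}} = \frac{\left(-2\right) \left(-18\right)}{\frac{1}{-2 + 7}} = \frac{36}{\frac{1}{5}} = 36 \frac{1}{\frac{1}{5}} = 36 \cdot 5 = 180$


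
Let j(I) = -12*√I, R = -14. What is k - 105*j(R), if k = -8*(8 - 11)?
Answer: 24 + 1260*I*√14 ≈ 24.0 + 4714.5*I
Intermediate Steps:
k = 24 (k = -8*(-3) = 24)
k - 105*j(R) = 24 - (-1260)*√(-14) = 24 - (-1260)*I*√14 = 24 + 1260*I*√14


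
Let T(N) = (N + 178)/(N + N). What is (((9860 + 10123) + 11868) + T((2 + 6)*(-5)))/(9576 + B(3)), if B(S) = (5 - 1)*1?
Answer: 1273971/383200 ≈ 3.3246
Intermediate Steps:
T(N) = (178 + N)/(2*N) (T(N) = (178 + N)/((2*N)) = (178 + N)*(1/(2*N)) = (178 + N)/(2*N))
B(S) = 4 (B(S) = 4*1 = 4)
(((9860 + 10123) + 11868) + T((2 + 6)*(-5)))/(9576 + B(3)) = (((9860 + 10123) + 11868) + (178 + (2 + 6)*(-5))/(2*(((2 + 6)*(-5)))))/(9576 + 4) = ((19983 + 11868) + (178 + 8*(-5))/(2*((8*(-5)))))/9580 = (31851 + (½)*(178 - 40)/(-40))*(1/9580) = (31851 + (½)*(-1/40)*138)*(1/9580) = (31851 - 69/40)*(1/9580) = (1273971/40)*(1/9580) = 1273971/383200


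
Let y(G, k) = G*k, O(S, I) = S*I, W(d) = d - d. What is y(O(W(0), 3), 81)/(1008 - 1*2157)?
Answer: 0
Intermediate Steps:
W(d) = 0
O(S, I) = I*S
y(O(W(0), 3), 81)/(1008 - 1*2157) = ((3*0)*81)/(1008 - 1*2157) = (0*81)/(1008 - 2157) = 0/(-1149) = 0*(-1/1149) = 0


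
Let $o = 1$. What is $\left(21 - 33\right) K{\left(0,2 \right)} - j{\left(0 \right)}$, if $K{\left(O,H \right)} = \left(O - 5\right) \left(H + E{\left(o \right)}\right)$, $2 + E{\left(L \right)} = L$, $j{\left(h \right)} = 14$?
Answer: $46$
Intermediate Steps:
$E{\left(L \right)} = -2 + L$
$K{\left(O,H \right)} = \left(-1 + H\right) \left(-5 + O\right)$ ($K{\left(O,H \right)} = \left(O - 5\right) \left(H + \left(-2 + 1\right)\right) = \left(-5 + O\right) \left(H - 1\right) = \left(-5 + O\right) \left(-1 + H\right) = \left(-1 + H\right) \left(-5 + O\right)$)
$\left(21 - 33\right) K{\left(0,2 \right)} - j{\left(0 \right)} = \left(21 - 33\right) \left(5 - 0 - 10 + 2 \cdot 0\right) - 14 = - 12 \left(5 + 0 - 10 + 0\right) - 14 = \left(-12\right) \left(-5\right) - 14 = 60 - 14 = 46$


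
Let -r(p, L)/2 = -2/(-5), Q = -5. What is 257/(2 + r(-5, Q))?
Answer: 1285/6 ≈ 214.17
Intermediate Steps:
r(p, L) = -4/5 (r(p, L) = -(-4)/(-5) = -(-4)*(-1)/5 = -2*2/5 = -4/5)
257/(2 + r(-5, Q)) = 257/(2 - 4/5) = 257/(6/5) = (5/6)*257 = 1285/6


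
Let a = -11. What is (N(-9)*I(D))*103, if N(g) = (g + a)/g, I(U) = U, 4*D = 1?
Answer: 515/9 ≈ 57.222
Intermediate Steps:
D = 1/4 (D = (1/4)*1 = 1/4 ≈ 0.25000)
N(g) = (-11 + g)/g (N(g) = (g - 11)/g = (-11 + g)/g)
(N(-9)*I(D))*103 = (((-11 - 9)/(-9))*(1/4))*103 = (-1/9*(-20)*(1/4))*103 = ((20/9)*(1/4))*103 = (5/9)*103 = 515/9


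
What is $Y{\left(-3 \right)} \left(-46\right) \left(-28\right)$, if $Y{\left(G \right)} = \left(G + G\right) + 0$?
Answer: $-7728$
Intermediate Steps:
$Y{\left(G \right)} = 2 G$ ($Y{\left(G \right)} = 2 G + 0 = 2 G$)
$Y{\left(-3 \right)} \left(-46\right) \left(-28\right) = 2 \left(-3\right) \left(-46\right) \left(-28\right) = \left(-6\right) \left(-46\right) \left(-28\right) = 276 \left(-28\right) = -7728$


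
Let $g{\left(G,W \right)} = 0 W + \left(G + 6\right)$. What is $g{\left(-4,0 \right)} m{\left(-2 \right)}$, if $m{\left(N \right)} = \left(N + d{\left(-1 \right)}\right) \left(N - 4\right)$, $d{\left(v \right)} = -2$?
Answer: $48$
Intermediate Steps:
$g{\left(G,W \right)} = 6 + G$ ($g{\left(G,W \right)} = 0 + \left(6 + G\right) = 6 + G$)
$m{\left(N \right)} = \left(-4 + N\right) \left(-2 + N\right)$ ($m{\left(N \right)} = \left(N - 2\right) \left(N - 4\right) = \left(-2 + N\right) \left(-4 + N\right) = \left(-4 + N\right) \left(-2 + N\right)$)
$g{\left(-4,0 \right)} m{\left(-2 \right)} = \left(6 - 4\right) \left(8 + \left(-2\right)^{2} - -12\right) = 2 \left(8 + 4 + 12\right) = 2 \cdot 24 = 48$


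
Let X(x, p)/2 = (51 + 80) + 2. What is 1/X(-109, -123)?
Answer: 1/266 ≈ 0.0037594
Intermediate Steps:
X(x, p) = 266 (X(x, p) = 2*((51 + 80) + 2) = 2*(131 + 2) = 2*133 = 266)
1/X(-109, -123) = 1/266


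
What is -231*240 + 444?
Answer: -54996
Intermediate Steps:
-231*240 + 444 = -55440 + 444 = -54996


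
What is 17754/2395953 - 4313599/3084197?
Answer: -3426807877103/2463197018247 ≈ -1.3912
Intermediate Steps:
17754/2395953 - 4313599/3084197 = 17754*(1/2395953) - 4313599*1/3084197 = 5918/798651 - 4313599/3084197 = -3426807877103/2463197018247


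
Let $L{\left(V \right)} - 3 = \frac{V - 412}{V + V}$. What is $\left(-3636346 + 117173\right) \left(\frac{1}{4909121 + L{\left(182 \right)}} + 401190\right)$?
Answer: $- \frac{1261438408971078878596}{893460453} \approx -1.4119 \cdot 10^{12}$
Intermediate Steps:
$L{\left(V \right)} = 3 + \frac{-412 + V}{2 V}$ ($L{\left(V \right)} = 3 + \frac{V - 412}{V + V} = 3 + \frac{-412 + V}{2 V}$)
$\left(-3636346 + 117173\right) \left(\frac{1}{4909121 + L{\left(182 \right)}} + 401190\right) = \left(-3636346 + 117173\right) \left(\frac{1}{4909121 + \left(\frac{7}{2} - \frac{206}{182}\right)} + 401190\right) = - 3519173 \left(\frac{1}{4909121 + \left(\frac{7}{2} - \frac{103}{91}\right)} + 401190\right) = - 3519173 \left(\frac{1}{4909121 + \frac{431}{182}} + 401190\right) = - 3519173 \left(\frac{1}{\frac{893460453}{182}} + 401190\right) = - 3519173 \left(\frac{182}{893460453} + 401190\right) = \left(-3519173\right) \frac{358447399139252}{893460453} = - \frac{1261438408971078878596}{893460453}$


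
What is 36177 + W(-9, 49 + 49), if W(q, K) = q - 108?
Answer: 36060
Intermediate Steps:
W(q, K) = -108 + q
36177 + W(-9, 49 + 49) = 36177 + (-108 - 9) = 36177 - 117 = 36060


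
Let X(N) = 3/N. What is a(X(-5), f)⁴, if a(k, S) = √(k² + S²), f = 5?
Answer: 401956/625 ≈ 643.13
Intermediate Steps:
a(k, S) = √(S² + k²)
a(X(-5), f)⁴ = (√(5² + (3/(-5))²))⁴ = (√(25 + (3*(-⅕))²))⁴ = (√(25 + (-⅗)²))⁴ = (√(25 + 9/25))⁴ = (√(634/25))⁴ = (√634/5)⁴ = 401956/625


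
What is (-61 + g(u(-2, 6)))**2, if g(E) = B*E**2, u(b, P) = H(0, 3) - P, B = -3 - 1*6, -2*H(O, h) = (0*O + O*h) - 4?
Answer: 42025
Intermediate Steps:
H(O, h) = 2 - O*h/2 (H(O, h) = -((0*O + O*h) - 4)/2 = -((0 + O*h) - 4)/2 = -(O*h - 4)/2 = -(-4 + O*h)/2 = 2 - O*h/2)
B = -9 (B = -3 - 6 = -9)
u(b, P) = 2 - P (u(b, P) = (2 - 1/2*0*3) - P = (2 + 0) - P = 2 - P)
g(E) = -9*E**2
(-61 + g(u(-2, 6)))**2 = (-61 - 9*(2 - 1*6)**2)**2 = (-61 - 9*(2 - 6)**2)**2 = (-61 - 9*(-4)**2)**2 = (-61 - 9*16)**2 = (-61 - 144)**2 = (-205)**2 = 42025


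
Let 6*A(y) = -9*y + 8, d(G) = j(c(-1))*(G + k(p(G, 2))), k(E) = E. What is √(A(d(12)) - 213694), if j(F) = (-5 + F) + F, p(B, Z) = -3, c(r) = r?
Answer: I*√7689534/6 ≈ 462.17*I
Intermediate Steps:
j(F) = -5 + 2*F
d(G) = 21 - 7*G (d(G) = (-5 + 2*(-1))*(G - 3) = (-5 - 2)*(-3 + G) = -7*(-3 + G) = 21 - 7*G)
A(y) = 4/3 - 3*y/2 (A(y) = (-9*y + 8)/6 = (8 - 9*y)/6 = 4/3 - 3*y/2)
√(A(d(12)) - 213694) = √((4/3 - 3*(21 - 7*12)/2) - 213694) = √((4/3 - 3*(21 - 84)/2) - 213694) = √((4/3 - 3/2*(-63)) - 213694) = √((4/3 + 189/2) - 213694) = √(575/6 - 213694) = √(-1281589/6) = I*√7689534/6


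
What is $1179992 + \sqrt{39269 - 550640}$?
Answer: $1179992 + 3 i \sqrt{56819} \approx 1.18 \cdot 10^{6} + 715.1 i$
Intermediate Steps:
$1179992 + \sqrt{39269 - 550640} = 1179992 + \sqrt{-511371} = 1179992 + 3 i \sqrt{56819}$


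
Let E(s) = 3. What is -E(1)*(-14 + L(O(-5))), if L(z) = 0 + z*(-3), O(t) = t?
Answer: -3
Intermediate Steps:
L(z) = -3*z (L(z) = 0 - 3*z = -3*z)
-E(1)*(-14 + L(O(-5))) = -3*(-14 - 3*(-5)) = -3*(-14 + 15) = -3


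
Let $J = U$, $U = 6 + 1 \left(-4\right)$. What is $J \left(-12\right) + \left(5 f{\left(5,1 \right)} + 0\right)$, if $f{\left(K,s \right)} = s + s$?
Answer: $-14$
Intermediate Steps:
$U = 2$ ($U = 6 - 4 = 2$)
$J = 2$
$f{\left(K,s \right)} = 2 s$
$J \left(-12\right) + \left(5 f{\left(5,1 \right)} + 0\right) = 2 \left(-12\right) + \left(5 \cdot 2 \cdot 1 + 0\right) = -24 + \left(5 \cdot 2 + 0\right) = -24 + \left(10 + 0\right) = -24 + 10 = -14$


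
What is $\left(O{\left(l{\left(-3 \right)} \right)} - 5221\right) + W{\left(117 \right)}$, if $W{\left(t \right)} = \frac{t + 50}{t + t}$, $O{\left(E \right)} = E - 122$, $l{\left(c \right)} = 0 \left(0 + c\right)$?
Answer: $- \frac{1250095}{234} \approx -5342.3$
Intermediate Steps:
$l{\left(c \right)} = 0$ ($l{\left(c \right)} = 0 c = 0$)
$O{\left(E \right)} = -122 + E$
$W{\left(t \right)} = \frac{50 + t}{2 t}$
$\left(O{\left(l{\left(-3 \right)} \right)} - 5221\right) + W{\left(117 \right)} = \left(\left(-122 + 0\right) - 5221\right) + \frac{50 + 117}{2 \cdot 117} = \left(-122 - 5221\right) + \frac{1}{2} \cdot \frac{1}{117} \cdot 167 = -5343 + \frac{167}{234} = - \frac{1250095}{234}$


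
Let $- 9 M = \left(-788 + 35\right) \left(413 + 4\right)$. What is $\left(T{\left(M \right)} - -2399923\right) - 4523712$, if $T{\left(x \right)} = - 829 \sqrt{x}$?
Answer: $-2123789 - 829 \sqrt{34889} \approx -2.2786 \cdot 10^{6}$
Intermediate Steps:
$M = 34889$ ($M = - \frac{\left(-788 + 35\right) \left(413 + 4\right)}{9} = - \frac{\left(-753\right) 417}{9} = \left(- \frac{1}{9}\right) \left(-314001\right) = 34889$)
$\left(T{\left(M \right)} - -2399923\right) - 4523712 = \left(- 829 \sqrt{34889} - -2399923\right) - 4523712 = \left(- 829 \sqrt{34889} + 2399923\right) - 4523712 = \left(2399923 - 829 \sqrt{34889}\right) - 4523712 = -2123789 - 829 \sqrt{34889}$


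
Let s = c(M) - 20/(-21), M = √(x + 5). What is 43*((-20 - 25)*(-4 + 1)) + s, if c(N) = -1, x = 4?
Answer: 121904/21 ≈ 5805.0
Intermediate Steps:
M = 3 (M = √(4 + 5) = √9 = 3)
s = -1/21 (s = -1 - 20/(-21) = -1 - 20*(-1)/21 = -1 - 1*(-20/21) = -1 + 20/21 = -1/21 ≈ -0.047619)
43*((-20 - 25)*(-4 + 1)) + s = 43*((-20 - 25)*(-4 + 1)) - 1/21 = 43*(-45*(-3)) - 1/21 = 43*135 - 1/21 = 5805 - 1/21 = 121904/21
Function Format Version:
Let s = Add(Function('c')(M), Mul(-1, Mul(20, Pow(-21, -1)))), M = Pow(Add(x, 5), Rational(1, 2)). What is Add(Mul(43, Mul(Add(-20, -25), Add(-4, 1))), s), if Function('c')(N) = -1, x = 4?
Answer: Rational(121904, 21) ≈ 5805.0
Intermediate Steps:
M = 3 (M = Pow(Add(4, 5), Rational(1, 2)) = Pow(9, Rational(1, 2)) = 3)
s = Rational(-1, 21) (s = Add(-1, Mul(-1, Mul(20, Pow(-21, -1)))) = Add(-1, Mul(-1, Mul(20, Rational(-1, 21)))) = Add(-1, Mul(-1, Rational(-20, 21))) = Add(-1, Rational(20, 21)) = Rational(-1, 21) ≈ -0.047619)
Add(Mul(43, Mul(Add(-20, -25), Add(-4, 1))), s) = Add(Mul(43, Mul(Add(-20, -25), Add(-4, 1))), Rational(-1, 21)) = Add(Mul(43, Mul(-45, -3)), Rational(-1, 21)) = Add(Mul(43, 135), Rational(-1, 21)) = Add(5805, Rational(-1, 21)) = Rational(121904, 21)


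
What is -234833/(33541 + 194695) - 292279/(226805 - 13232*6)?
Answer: -101326026873/33644953468 ≈ -3.0116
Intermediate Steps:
-234833/(33541 + 194695) - 292279/(226805 - 13232*6) = -234833/228236 - 292279/(226805 - 79392) = -234833*1/228236 - 292279/147413 = -234833/228236 - 292279*1/147413 = -234833/228236 - 292279/147413 = -101326026873/33644953468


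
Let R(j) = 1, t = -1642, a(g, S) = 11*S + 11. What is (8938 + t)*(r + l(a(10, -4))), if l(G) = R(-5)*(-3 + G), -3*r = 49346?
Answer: -120272128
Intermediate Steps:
a(g, S) = 11 + 11*S
r = -49346/3 (r = -⅓*49346 = -49346/3 ≈ -16449.)
l(G) = -3 + G (l(G) = 1*(-3 + G) = -3 + G)
(8938 + t)*(r + l(a(10, -4))) = (8938 - 1642)*(-49346/3 + (-3 + (11 + 11*(-4)))) = 7296*(-49346/3 + (-3 + (11 - 44))) = 7296*(-49346/3 + (-3 - 33)) = 7296*(-49346/3 - 36) = 7296*(-49454/3) = -120272128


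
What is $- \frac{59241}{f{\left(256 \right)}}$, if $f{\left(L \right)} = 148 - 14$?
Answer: $- \frac{59241}{134} \approx -442.1$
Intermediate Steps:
$f{\left(L \right)} = 134$
$- \frac{59241}{f{\left(256 \right)}} = - \frac{59241}{134}$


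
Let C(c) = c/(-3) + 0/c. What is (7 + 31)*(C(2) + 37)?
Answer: 4142/3 ≈ 1380.7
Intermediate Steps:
C(c) = -c/3 (C(c) = c*(-⅓) + 0 = -c/3 + 0 = -c/3)
(7 + 31)*(C(2) + 37) = (7 + 31)*(-⅓*2 + 37) = 38*(-⅔ + 37) = 38*(109/3) = 4142/3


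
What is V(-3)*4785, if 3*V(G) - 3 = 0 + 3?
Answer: 9570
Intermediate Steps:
V(G) = 2 (V(G) = 1 + (0 + 3)/3 = 1 + (⅓)*3 = 1 + 1 = 2)
V(-3)*4785 = 2*4785 = 9570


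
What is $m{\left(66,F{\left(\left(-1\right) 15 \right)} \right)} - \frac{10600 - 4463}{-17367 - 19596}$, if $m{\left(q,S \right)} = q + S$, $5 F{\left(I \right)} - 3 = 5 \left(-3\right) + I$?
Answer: $\frac{11230474}{184815} \approx 60.766$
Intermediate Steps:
$F{\left(I \right)} = - \frac{12}{5} + \frac{I}{5}$ ($F{\left(I \right)} = \frac{3}{5} + \frac{5 \left(-3\right) + I}{5} = \frac{3}{5} + \frac{-15 + I}{5} = \frac{3}{5} + \left(-3 + \frac{I}{5}\right) = - \frac{12}{5} + \frac{I}{5}$)
$m{\left(q,S \right)} = S + q$
$m{\left(66,F{\left(\left(-1\right) 15 \right)} \right)} - \frac{10600 - 4463}{-17367 - 19596} = \left(\left(- \frac{12}{5} + \frac{\left(-1\right) 15}{5}\right) + 66\right) - \frac{10600 - 4463}{-17367 - 19596} = \left(\left(- \frac{12}{5} + \frac{1}{5} \left(-15\right)\right) + 66\right) - \frac{6137}{-36963} = \left(\left(- \frac{12}{5} - 3\right) + 66\right) - 6137 \left(- \frac{1}{36963}\right) = \left(- \frac{27}{5} + 66\right) - - \frac{6137}{36963} = \frac{303}{5} + \frac{6137}{36963} = \frac{11230474}{184815}$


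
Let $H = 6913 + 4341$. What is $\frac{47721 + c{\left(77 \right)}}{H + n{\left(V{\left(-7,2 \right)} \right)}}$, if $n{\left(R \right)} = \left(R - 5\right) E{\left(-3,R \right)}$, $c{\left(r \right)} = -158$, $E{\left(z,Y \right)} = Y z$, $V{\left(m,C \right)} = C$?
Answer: $\frac{47563}{11272} \approx 4.2196$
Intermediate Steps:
$H = 11254$
$n{\left(R \right)} = - 3 R \left(-5 + R\right)$ ($n{\left(R \right)} = \left(R - 5\right) R \left(-3\right) = \left(-5 + R\right) \left(- 3 R\right) = - 3 R \left(-5 + R\right)$)
$\frac{47721 + c{\left(77 \right)}}{H + n{\left(V{\left(-7,2 \right)} \right)}} = \frac{47721 - 158}{11254 + 3 \cdot 2 \left(5 - 2\right)} = \frac{47563}{11254 + 3 \cdot 2 \left(5 - 2\right)} = \frac{47563}{11254 + 3 \cdot 2 \cdot 3} = \frac{47563}{11254 + 18} = \frac{47563}{11272}$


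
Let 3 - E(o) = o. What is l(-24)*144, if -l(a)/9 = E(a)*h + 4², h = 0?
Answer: -20736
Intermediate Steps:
E(o) = 3 - o
l(a) = -144 (l(a) = -9*((3 - a)*0 + 4²) = -9*(0 + 16) = -9*16 = -144)
l(-24)*144 = -144*144 = -20736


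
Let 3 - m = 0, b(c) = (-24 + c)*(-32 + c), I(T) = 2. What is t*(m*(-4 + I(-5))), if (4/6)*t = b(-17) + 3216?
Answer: -47025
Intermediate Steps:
b(c) = (-32 + c)*(-24 + c)
m = 3 (m = 3 - 1*0 = 3 + 0 = 3)
t = 15675/2 (t = 3*((768 + (-17)**2 - 56*(-17)) + 3216)/2 = 3*((768 + 289 + 952) + 3216)/2 = 3*(2009 + 3216)/2 = (3/2)*5225 = 15675/2 ≈ 7837.5)
t*(m*(-4 + I(-5))) = 15675*(3*(-4 + 2))/2 = 15675*(3*(-2))/2 = (15675/2)*(-6) = -47025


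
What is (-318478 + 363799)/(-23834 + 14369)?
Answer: -15107/3155 ≈ -4.7883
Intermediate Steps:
(-318478 + 363799)/(-23834 + 14369) = 45321/(-9465) = 45321*(-1/9465) = -15107/3155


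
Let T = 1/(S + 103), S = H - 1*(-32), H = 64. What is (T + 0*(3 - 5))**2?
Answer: 1/39601 ≈ 2.5252e-5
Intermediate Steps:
S = 96 (S = 64 - 1*(-32) = 64 + 32 = 96)
T = 1/199 (T = 1/(96 + 103) = 1/199 ≈ 0.0050251)
(T + 0*(3 - 5))**2 = (1/199 + 0*(3 - 5))**2 = (1/199 + 0*(-2))**2 = (1/199 + 0)**2 = (1/199)**2 = 1/39601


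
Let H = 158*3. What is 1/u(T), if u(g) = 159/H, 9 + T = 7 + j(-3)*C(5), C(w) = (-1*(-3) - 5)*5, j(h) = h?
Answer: 158/53 ≈ 2.9811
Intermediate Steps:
C(w) = -10 (C(w) = (3 - 5)*5 = -2*5 = -10)
H = 474
T = 28 (T = -9 + (7 - 3*(-10)) = -9 + (7 + 30) = -9 + 37 = 28)
u(g) = 53/158 (u(g) = 159/474 = 159*(1/474) = 53/158)
1/u(T) = 1/(53/158) = 158/53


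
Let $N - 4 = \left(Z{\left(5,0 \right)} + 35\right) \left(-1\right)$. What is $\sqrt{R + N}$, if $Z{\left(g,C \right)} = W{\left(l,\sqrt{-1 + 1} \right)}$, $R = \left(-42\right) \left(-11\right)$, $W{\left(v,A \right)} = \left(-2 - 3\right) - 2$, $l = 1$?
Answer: $\sqrt{438} \approx 20.928$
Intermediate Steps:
$W{\left(v,A \right)} = -7$ ($W{\left(v,A \right)} = -5 - 2 = -7$)
$R = 462$
$Z{\left(g,C \right)} = -7$
$N = -24$ ($N = 4 + \left(-7 + 35\right) \left(-1\right) = 4 + 28 \left(-1\right) = 4 - 28 = -24$)
$\sqrt{R + N} = \sqrt{462 - 24} = \sqrt{438}$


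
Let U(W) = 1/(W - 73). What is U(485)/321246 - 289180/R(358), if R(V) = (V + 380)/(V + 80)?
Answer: -931332596729719/5426487432 ≈ -1.7163e+5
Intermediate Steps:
R(V) = (380 + V)/(80 + V)
U(W) = 1/(-73 + W)
U(485)/321246 - 289180/R(358) = 1/((-73 + 485)*321246) - 289180*(80 + 358)/(380 + 358) = (1/321246)/412 - 289180/(738/438) = (1/412)*(1/321246) - 289180/((1/438)*738) = 1/132353352 - 289180/123/73 = 1/132353352 - 289180*73/123 = 1/132353352 - 21110140/123 = -931332596729719/5426487432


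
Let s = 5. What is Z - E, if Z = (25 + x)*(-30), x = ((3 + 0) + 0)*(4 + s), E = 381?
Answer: -1941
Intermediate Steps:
x = 27 (x = ((3 + 0) + 0)*(4 + 5) = (3 + 0)*9 = 3*9 = 27)
Z = -1560 (Z = (25 + 27)*(-30) = 52*(-30) = -1560)
Z - E = -1560 - 1*381 = -1560 - 381 = -1941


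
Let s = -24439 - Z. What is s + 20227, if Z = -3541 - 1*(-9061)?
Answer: -9732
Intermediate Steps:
Z = 5520 (Z = -3541 + 9061 = 5520)
s = -29959 (s = -24439 - 1*5520 = -24439 - 5520 = -29959)
s + 20227 = -29959 + 20227 = -9732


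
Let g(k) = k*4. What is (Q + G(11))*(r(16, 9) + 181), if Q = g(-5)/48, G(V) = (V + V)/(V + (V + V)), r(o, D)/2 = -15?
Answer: 151/4 ≈ 37.750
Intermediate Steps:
r(o, D) = -30 (r(o, D) = 2*(-15) = -30)
g(k) = 4*k
G(V) = ⅔ (G(V) = (2*V)/(V + 2*V) = (2*V)/((3*V)) = (2*V)*(1/(3*V)) = ⅔)
Q = -5/12 (Q = (4*(-5))/48 = -20*1/48 = -5/12 ≈ -0.41667)
(Q + G(11))*(r(16, 9) + 181) = (-5/12 + ⅔)*(-30 + 181) = (¼)*151 = 151/4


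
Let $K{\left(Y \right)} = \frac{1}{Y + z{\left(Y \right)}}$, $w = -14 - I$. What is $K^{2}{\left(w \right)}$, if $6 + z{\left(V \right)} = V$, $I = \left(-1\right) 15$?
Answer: $\frac{1}{16} \approx 0.0625$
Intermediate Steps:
$I = -15$
$z{\left(V \right)} = -6 + V$
$w = 1$ ($w = -14 - -15 = -14 + 15 = 1$)
$K{\left(Y \right)} = \frac{1}{-6 + 2 Y}$ ($K{\left(Y \right)} = \frac{1}{Y + \left(-6 + Y\right)} = \frac{1}{-6 + 2 Y}$)
$K^{2}{\left(w \right)} = \left(\frac{1}{2 \left(-3 + 1\right)}\right)^{2} = \left(\frac{1}{2 \left(-2\right)}\right)^{2} = \left(\frac{1}{2} \left(- \frac{1}{2}\right)\right)^{2} = \left(- \frac{1}{4}\right)^{2} = \frac{1}{16}$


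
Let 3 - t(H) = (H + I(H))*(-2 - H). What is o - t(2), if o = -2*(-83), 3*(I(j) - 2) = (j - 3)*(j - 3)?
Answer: 437/3 ≈ 145.67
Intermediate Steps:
I(j) = 2 + (-3 + j)²/3 (I(j) = 2 + ((j - 3)*(j - 3))/3 = 2 + ((-3 + j)*(-3 + j))/3 = 2 + (-3 + j)²/3)
o = 166
t(H) = 3 - (-2 - H)*(2 + H + (-3 + H)²/3) (t(H) = 3 - (H + (2 + (-3 + H)²/3))*(-2 - H) = 3 - (2 + H + (-3 + H)²/3)*(-2 - H) = 3 - (-2 - H)*(2 + H + (-3 + H)²/3))
o - t(2) = 166 - (13 + 3*2 - ⅓*2² + (⅓)*2³) = 166 - (13 + 6 - ⅓*4 + (⅓)*8) = 166 - (13 + 6 - 4/3 + 8/3) = 166 - 1*61/3 = 166 - 61/3 = 437/3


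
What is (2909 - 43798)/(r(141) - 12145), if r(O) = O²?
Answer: -40889/7736 ≈ -5.2855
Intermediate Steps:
(2909 - 43798)/(r(141) - 12145) = (2909 - 43798)/(141² - 12145) = -40889/(19881 - 12145) = -40889/7736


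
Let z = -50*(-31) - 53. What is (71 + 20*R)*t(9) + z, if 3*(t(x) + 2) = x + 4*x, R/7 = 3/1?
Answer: 7880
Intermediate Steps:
R = 21 (R = 7*(3/1) = 7*(3*1) = 7*3 = 21)
t(x) = -2 + 5*x/3 (t(x) = -2 + (x + 4*x)/3 = -2 + (5*x)/3 = -2 + 5*x/3)
z = 1497 (z = 1550 - 53 = 1497)
(71 + 20*R)*t(9) + z = (71 + 20*21)*(-2 + (5/3)*9) + 1497 = (71 + 420)*(-2 + 15) + 1497 = 491*13 + 1497 = 6383 + 1497 = 7880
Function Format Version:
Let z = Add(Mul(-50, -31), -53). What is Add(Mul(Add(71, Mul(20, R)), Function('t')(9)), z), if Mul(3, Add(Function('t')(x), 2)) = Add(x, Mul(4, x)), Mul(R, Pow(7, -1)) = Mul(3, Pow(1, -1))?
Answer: 7880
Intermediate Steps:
R = 21 (R = Mul(7, Mul(3, Pow(1, -1))) = Mul(7, Mul(3, 1)) = Mul(7, 3) = 21)
Function('t')(x) = Add(-2, Mul(Rational(5, 3), x)) (Function('t')(x) = Add(-2, Mul(Rational(1, 3), Add(x, Mul(4, x)))) = Add(-2, Mul(Rational(1, 3), Mul(5, x))) = Add(-2, Mul(Rational(5, 3), x)))
z = 1497 (z = Add(1550, -53) = 1497)
Add(Mul(Add(71, Mul(20, R)), Function('t')(9)), z) = Add(Mul(Add(71, Mul(20, 21)), Add(-2, Mul(Rational(5, 3), 9))), 1497) = Add(Mul(Add(71, 420), Add(-2, 15)), 1497) = Add(Mul(491, 13), 1497) = Add(6383, 1497) = 7880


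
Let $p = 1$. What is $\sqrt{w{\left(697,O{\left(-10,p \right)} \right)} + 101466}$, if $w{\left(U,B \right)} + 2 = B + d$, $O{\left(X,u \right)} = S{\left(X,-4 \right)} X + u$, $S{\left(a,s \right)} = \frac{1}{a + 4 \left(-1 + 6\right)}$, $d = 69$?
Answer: $\sqrt{101533} \approx 318.64$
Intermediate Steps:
$S{\left(a,s \right)} = \frac{1}{20 + a}$ ($S{\left(a,s \right)} = \frac{1}{a + 4 \cdot 5} = \frac{1}{a + 20} = \frac{1}{20 + a}$)
$O{\left(X,u \right)} = u + \frac{X}{20 + X}$ ($O{\left(X,u \right)} = \frac{X}{20 + X} + u = u + \frac{X}{20 + X}$)
$w{\left(U,B \right)} = 67 + B$ ($w{\left(U,B \right)} = -2 + \left(B + 69\right) = -2 + \left(69 + B\right) = 67 + B$)
$\sqrt{w{\left(697,O{\left(-10,p \right)} \right)} + 101466} = \sqrt{\left(67 + \frac{-10 + 1 \left(20 - 10\right)}{20 - 10}\right) + 101466} = \sqrt{\left(67 + \frac{-10 + 1 \cdot 10}{10}\right) + 101466} = \sqrt{\left(67 + \frac{-10 + 10}{10}\right) + 101466} = \sqrt{\left(67 + \frac{1}{10} \cdot 0\right) + 101466} = \sqrt{\left(67 + 0\right) + 101466} = \sqrt{67 + 101466} = \sqrt{101533}$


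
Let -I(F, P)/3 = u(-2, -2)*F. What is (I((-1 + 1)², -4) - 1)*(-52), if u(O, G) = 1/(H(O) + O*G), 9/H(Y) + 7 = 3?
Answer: 52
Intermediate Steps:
H(Y) = -9/4 (H(Y) = 9/(-7 + 3) = 9/(-4) = 9*(-¼) = -9/4)
u(O, G) = 1/(-9/4 + G*O) (u(O, G) = 1/(-9/4 + O*G) = 1/(-9/4 + G*O))
I(F, P) = -12*F/7 (I(F, P) = -3*4/(-9 + 4*(-2)*(-2))*F = -3*4/(-9 + 16)*F = -3*4/7*F = -3*4*(⅐)*F = -12*F/7)
(I((-1 + 1)², -4) - 1)*(-52) = (-12*(-1 + 1)²/7 - 1)*(-52) = (-12/7*0² - 1)*(-52) = (-12/7*0 - 1)*(-52) = (0 - 1)*(-52) = -1*(-52) = 52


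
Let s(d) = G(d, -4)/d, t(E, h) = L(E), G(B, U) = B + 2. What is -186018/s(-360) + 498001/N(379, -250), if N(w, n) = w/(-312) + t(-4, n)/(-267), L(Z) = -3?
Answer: -3594276424032/5982001 ≈ -6.0085e+5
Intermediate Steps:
G(B, U) = 2 + B
t(E, h) = -3
s(d) = (2 + d)/d
N(w, n) = 1/89 - w/312 (N(w, n) = w/(-312) - 3/(-267) = w*(-1/312) - 3*(-1/267) = -w/312 + 1/89 = 1/89 - w/312)
-186018/s(-360) + 498001/N(379, -250) = -186018*(-360/(2 - 360)) + 498001/(1/89 - 1/312*379) = -186018/((-1/360*(-358))) + 498001/(1/89 - 379/312) = -186018/179/180 + 498001/(-33419/27768) = -186018*180/179 + 498001*(-27768/33419) = -33483240/179 - 13828491768/33419 = -3594276424032/5982001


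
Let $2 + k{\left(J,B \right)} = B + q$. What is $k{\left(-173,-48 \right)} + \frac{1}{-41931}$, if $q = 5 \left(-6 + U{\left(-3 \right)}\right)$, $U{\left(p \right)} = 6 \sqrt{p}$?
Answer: $- \frac{3354481}{41931} + 30 i \sqrt{3} \approx -80.0 + 51.962 i$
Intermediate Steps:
$q = -30 + 30 i \sqrt{3}$ ($q = 5 \left(-6 + 6 \sqrt{-3}\right) = 5 \left(-6 + 6 i \sqrt{3}\right) = -30 + 30 i \sqrt{3} \approx -30.0 + 51.962 i$)
$k{\left(J,B \right)} = -32 + B + 30 i \sqrt{3}$ ($k{\left(J,B \right)} = -2 - \left(30 - B - 30 i \sqrt{3}\right) = -2 + \left(-30 + B + 30 i \sqrt{3}\right) = -32 + B + 30 i \sqrt{3}$)
$k{\left(-173,-48 \right)} + \frac{1}{-41931} = \left(-32 - 48 + 30 i \sqrt{3}\right) + \frac{1}{-41931} = \left(-80 + 30 i \sqrt{3}\right) - \frac{1}{41931} = - \frac{3354481}{41931} + 30 i \sqrt{3}$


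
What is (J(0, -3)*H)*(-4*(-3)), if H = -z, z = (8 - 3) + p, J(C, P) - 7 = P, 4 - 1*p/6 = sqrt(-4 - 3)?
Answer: -1392 + 288*I*sqrt(7) ≈ -1392.0 + 761.98*I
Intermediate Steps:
p = 24 - 6*I*sqrt(7) (p = 24 - 6*sqrt(-4 - 3) = 24 - 6*I*sqrt(7) ≈ 24.0 - 15.875*I)
J(C, P) = 7 + P
z = 29 - 6*I*sqrt(7) (z = (8 - 3) + (24 - 6*I*sqrt(7)) = 5 + (24 - 6*I*sqrt(7)) = 29 - 6*I*sqrt(7) ≈ 29.0 - 15.875*I)
H = -29 + 6*I*sqrt(7) (H = -(29 - 6*I*sqrt(7)) = -29 + 6*I*sqrt(7) ≈ -29.0 + 15.875*I)
(J(0, -3)*H)*(-4*(-3)) = ((7 - 3)*(-29 + 6*I*sqrt(7)))*(-4*(-3)) = (4*(-29 + 6*I*sqrt(7)))*12 = (-116 + 24*I*sqrt(7))*12 = -1392 + 288*I*sqrt(7)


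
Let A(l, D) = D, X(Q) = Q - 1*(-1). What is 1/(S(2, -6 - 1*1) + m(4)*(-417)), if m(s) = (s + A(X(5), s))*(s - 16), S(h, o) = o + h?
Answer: 1/40027 ≈ 2.4983e-5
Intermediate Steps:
X(Q) = 1 + Q (X(Q) = Q + 1 = 1 + Q)
S(h, o) = h + o
m(s) = 2*s*(-16 + s) (m(s) = (s + s)*(s - 16) = (2*s)*(-16 + s) = 2*s*(-16 + s))
1/(S(2, -6 - 1*1) + m(4)*(-417)) = 1/((2 + (-6 - 1*1)) + (2*4*(-16 + 4))*(-417)) = 1/((2 + (-6 - 1)) + (2*4*(-12))*(-417)) = 1/((2 - 7) - 96*(-417)) = 1/(-5 + 40032) = 1/40027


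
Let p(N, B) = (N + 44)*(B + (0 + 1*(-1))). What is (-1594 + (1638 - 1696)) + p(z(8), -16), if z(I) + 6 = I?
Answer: -2434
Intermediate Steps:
z(I) = -6 + I
p(N, B) = (-1 + B)*(44 + N) (p(N, B) = (44 + N)*(B + (0 - 1)) = (44 + N)*(B - 1) = (44 + N)*(-1 + B) = (-1 + B)*(44 + N))
(-1594 + (1638 - 1696)) + p(z(8), -16) = (-1594 + (1638 - 1696)) + (-44 - (-6 + 8) + 44*(-16) - 16*(-6 + 8)) = (-1594 - 58) + (-44 - 1*2 - 704 - 16*2) = -1652 + (-44 - 2 - 704 - 32) = -1652 - 782 = -2434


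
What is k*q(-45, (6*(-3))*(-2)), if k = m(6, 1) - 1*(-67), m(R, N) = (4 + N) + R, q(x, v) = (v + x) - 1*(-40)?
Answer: 2418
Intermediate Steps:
q(x, v) = 40 + v + x (q(x, v) = (v + x) + 40 = 40 + v + x)
m(R, N) = 4 + N + R
k = 78 (k = (4 + 1 + 6) - 1*(-67) = 11 + 67 = 78)
k*q(-45, (6*(-3))*(-2)) = 78*(40 + (6*(-3))*(-2) - 45) = 78*(40 - 18*(-2) - 45) = 78*(40 + 36 - 45) = 78*31 = 2418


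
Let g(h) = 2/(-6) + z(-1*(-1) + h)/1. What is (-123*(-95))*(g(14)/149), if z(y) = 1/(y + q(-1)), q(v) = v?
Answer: -42845/2086 ≈ -20.539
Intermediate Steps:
z(y) = 1/(-1 + y) (z(y) = 1/(y - 1) = 1/(-1 + y))
g(h) = -⅓ + 1/h (g(h) = 2/(-6) + 1/((-1 + (-1*(-1) + h))*1) = 2*(-⅙) + 1/(-1 + (1 + h)) = -⅓ + 1/h)
(-123*(-95))*(g(14)/149) = (-123*(-95))*(((⅓)*(3 - 1*14)/14)/149) = 11685*(((⅓)*(1/14)*(3 - 14))*(1/149)) = 11685*(((⅓)*(1/14)*(-11))*(1/149)) = 11685*(-11/42*1/149) = 11685*(-11/6258) = -42845/2086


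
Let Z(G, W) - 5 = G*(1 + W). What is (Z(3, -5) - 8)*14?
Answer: -210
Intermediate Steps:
Z(G, W) = 5 + G*(1 + W)
(Z(3, -5) - 8)*14 = ((5 + 3 + 3*(-5)) - 8)*14 = ((5 + 3 - 15) - 8)*14 = (-7 - 8)*14 = -15*14 = -210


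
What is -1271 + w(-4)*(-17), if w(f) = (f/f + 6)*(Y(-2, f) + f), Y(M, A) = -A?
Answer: -1271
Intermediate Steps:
w(f) = 0 (w(f) = (f/f + 6)*(-f + f) = (1 + 6)*0 = 7*0 = 0)
-1271 + w(-4)*(-17) = -1271 + 0*(-17) = -1271 + 0 = -1271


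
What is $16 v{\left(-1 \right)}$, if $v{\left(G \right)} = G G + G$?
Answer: $0$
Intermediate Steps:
$v{\left(G \right)} = G + G^{2}$ ($v{\left(G \right)} = G^{2} + G = G + G^{2}$)
$16 v{\left(-1 \right)} = 16 \left(- (1 - 1)\right) = 16 \left(\left(-1\right) 0\right) = 16 \cdot 0 = 0$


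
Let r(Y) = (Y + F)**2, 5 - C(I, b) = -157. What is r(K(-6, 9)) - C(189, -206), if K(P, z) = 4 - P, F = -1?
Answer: -81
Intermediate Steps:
C(I, b) = 162 (C(I, b) = 5 - 1*(-157) = 5 + 157 = 162)
r(Y) = (-1 + Y)**2 (r(Y) = (Y - 1)**2 = (-1 + Y)**2)
r(K(-6, 9)) - C(189, -206) = (-1 + (4 - 1*(-6)))**2 - 1*162 = (-1 + (4 + 6))**2 - 162 = (-1 + 10)**2 - 162 = 9**2 - 162 = 81 - 162 = -81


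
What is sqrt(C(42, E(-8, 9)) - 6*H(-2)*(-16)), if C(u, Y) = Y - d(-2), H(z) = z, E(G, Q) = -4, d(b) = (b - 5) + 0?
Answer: 3*I*sqrt(21) ≈ 13.748*I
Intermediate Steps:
d(b) = -5 + b (d(b) = (-5 + b) + 0 = -5 + b)
C(u, Y) = 7 + Y (C(u, Y) = Y - (-5 - 2) = Y - 1*(-7) = Y + 7 = 7 + Y)
sqrt(C(42, E(-8, 9)) - 6*H(-2)*(-16)) = sqrt((7 - 4) - 6*(-2)*(-16)) = sqrt(3 + 12*(-16)) = sqrt(3 - 192) = sqrt(-189) = 3*I*sqrt(21)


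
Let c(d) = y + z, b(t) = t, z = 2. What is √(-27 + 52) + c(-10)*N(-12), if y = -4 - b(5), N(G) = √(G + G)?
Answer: 5 - 14*I*√6 ≈ 5.0 - 34.293*I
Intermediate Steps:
N(G) = √2*√G (N(G) = √(2*G) = √2*√G)
y = -9 (y = -4 - 1*5 = -4 - 5 = -9)
c(d) = -7 (c(d) = -9 + 2 = -7)
√(-27 + 52) + c(-10)*N(-12) = √(-27 + 52) - 7*√2*√(-12) = √25 - 7*√2*2*I*√3 = 5 - 14*I*√6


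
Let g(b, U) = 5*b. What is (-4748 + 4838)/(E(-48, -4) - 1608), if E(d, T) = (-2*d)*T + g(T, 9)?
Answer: -45/1006 ≈ -0.044732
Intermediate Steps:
E(d, T) = 5*T - 2*T*d (E(d, T) = (-2*d)*T + 5*T = -2*T*d + 5*T = 5*T - 2*T*d)
(-4748 + 4838)/(E(-48, -4) - 1608) = (-4748 + 4838)/(-4*(5 - 2*(-48)) - 1608) = 90/(-4*(5 + 96) - 1608) = 90/(-4*101 - 1608) = 90/(-404 - 1608) = 90/(-2012) = 90*(-1/2012) = -45/1006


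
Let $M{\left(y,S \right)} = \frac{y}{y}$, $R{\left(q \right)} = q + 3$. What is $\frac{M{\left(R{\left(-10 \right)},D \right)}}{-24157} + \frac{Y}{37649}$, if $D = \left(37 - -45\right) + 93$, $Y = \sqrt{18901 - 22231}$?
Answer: $- \frac{1}{24157} + \frac{3 i \sqrt{370}}{37649} \approx -4.1396 \cdot 10^{-5} + 0.0015327 i$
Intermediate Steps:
$R{\left(q \right)} = 3 + q$
$Y = 3 i \sqrt{370}$ ($Y = \sqrt{-3330} = 3 i \sqrt{370} \approx 57.706 i$)
$D = 175$ ($D = \left(37 + 45\right) + 93 = 82 + 93 = 175$)
$M{\left(y,S \right)} = 1$
$\frac{M{\left(R{\left(-10 \right)},D \right)}}{-24157} + \frac{Y}{37649} = 1 \frac{1}{-24157} + \frac{3 i \sqrt{370}}{37649} = 1 \left(- \frac{1}{24157}\right) + 3 i \sqrt{370} \cdot \frac{1}{37649} = - \frac{1}{24157} + \frac{3 i \sqrt{370}}{37649}$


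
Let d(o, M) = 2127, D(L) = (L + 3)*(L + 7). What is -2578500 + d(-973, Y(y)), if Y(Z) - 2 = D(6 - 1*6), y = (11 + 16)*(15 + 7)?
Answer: -2576373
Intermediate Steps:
y = 594 (y = 27*22 = 594)
D(L) = (3 + L)*(7 + L)
Y(Z) = 23 (Y(Z) = 2 + (21 + (6 - 1*6)² + 10*(6 - 1*6)) = 2 + (21 + (6 - 6)² + 10*(6 - 6)) = 2 + (21 + 0² + 10*0) = 2 + (21 + 0 + 0) = 2 + 21 = 23)
-2578500 + d(-973, Y(y)) = -2578500 + 2127 = -2576373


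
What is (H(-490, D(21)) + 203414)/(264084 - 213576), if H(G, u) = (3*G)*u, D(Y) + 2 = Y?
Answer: 43871/12627 ≈ 3.4744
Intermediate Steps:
D(Y) = -2 + Y
H(G, u) = 3*G*u
(H(-490, D(21)) + 203414)/(264084 - 213576) = (3*(-490)*(-2 + 21) + 203414)/(264084 - 213576) = (3*(-490)*19 + 203414)/50508 = (-27930 + 203414)*(1/50508) = 175484*(1/50508) = 43871/12627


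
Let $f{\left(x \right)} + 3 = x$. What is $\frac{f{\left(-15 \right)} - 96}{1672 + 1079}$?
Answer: $- \frac{38}{917} \approx -0.041439$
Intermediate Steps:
$f{\left(x \right)} = -3 + x$
$\frac{f{\left(-15 \right)} - 96}{1672 + 1079} = \frac{\left(-3 - 15\right) - 96}{1672 + 1079} = \frac{-18 - 96}{2751} = \left(-114\right) \frac{1}{2751} = - \frac{38}{917}$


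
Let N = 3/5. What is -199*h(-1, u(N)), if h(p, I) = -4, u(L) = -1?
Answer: 796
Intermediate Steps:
N = ⅗ (N = 3*(⅕) = ⅗ ≈ 0.60000)
-199*h(-1, u(N)) = -199*(-4) = 796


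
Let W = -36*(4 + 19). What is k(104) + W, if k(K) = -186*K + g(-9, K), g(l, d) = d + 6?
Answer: -20062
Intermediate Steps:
g(l, d) = 6 + d
W = -828 (W = -36*23 = -828)
k(K) = 6 - 185*K (k(K) = -186*K + (6 + K) = 6 - 185*K)
k(104) + W = (6 - 185*104) - 828 = (6 - 19240) - 828 = -19234 - 828 = -20062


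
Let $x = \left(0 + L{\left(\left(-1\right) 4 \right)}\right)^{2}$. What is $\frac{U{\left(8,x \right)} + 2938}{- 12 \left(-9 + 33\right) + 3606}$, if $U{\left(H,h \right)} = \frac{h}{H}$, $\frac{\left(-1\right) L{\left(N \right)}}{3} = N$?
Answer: $\frac{1478}{1659} \approx 0.8909$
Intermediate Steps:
$L{\left(N \right)} = - 3 N$
$x = 144$ ($x = \left(0 - 3 \left(\left(-1\right) 4\right)\right)^{2} = \left(0 - -12\right)^{2} = \left(0 + 12\right)^{2} = 12^{2} = 144$)
$\frac{U{\left(8,x \right)} + 2938}{- 12 \left(-9 + 33\right) + 3606} = \frac{\frac{144}{8} + 2938}{- 12 \left(-9 + 33\right) + 3606} = \frac{144 \cdot \frac{1}{8} + 2938}{\left(-12\right) 24 + 3606} = \frac{18 + 2938}{-288 + 3606} = \frac{2956}{3318} = 2956 \cdot \frac{1}{3318} = \frac{1478}{1659}$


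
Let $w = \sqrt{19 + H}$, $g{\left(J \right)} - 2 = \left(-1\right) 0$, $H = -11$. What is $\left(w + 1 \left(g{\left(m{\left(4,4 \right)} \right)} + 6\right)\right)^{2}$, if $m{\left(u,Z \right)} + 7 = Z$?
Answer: $72 + 32 \sqrt{2} \approx 117.25$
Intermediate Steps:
$m{\left(u,Z \right)} = -7 + Z$
$g{\left(J \right)} = 2$ ($g{\left(J \right)} = 2 - 0 = 2 + 0 = 2$)
$w = 2 \sqrt{2}$ ($w = \sqrt{19 - 11} = \sqrt{8} = 2 \sqrt{2} \approx 2.8284$)
$\left(w + 1 \left(g{\left(m{\left(4,4 \right)} \right)} + 6\right)\right)^{2} = \left(2 \sqrt{2} + 1 \left(2 + 6\right)\right)^{2} = \left(2 \sqrt{2} + 1 \cdot 8\right)^{2} = \left(2 \sqrt{2} + 8\right)^{2} = \left(8 + 2 \sqrt{2}\right)^{2}$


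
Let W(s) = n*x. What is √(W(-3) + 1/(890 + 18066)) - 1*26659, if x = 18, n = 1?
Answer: -26659 + √1616989451/9478 ≈ -26655.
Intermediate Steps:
W(s) = 18 (W(s) = 1*18 = 18)
√(W(-3) + 1/(890 + 18066)) - 1*26659 = √(18 + 1/(890 + 18066)) - 1*26659 = √(18 + 1/18956) - 26659 = √(341209/18956) - 26659 = √1616989451/9478 - 26659 = -26659 + √1616989451/9478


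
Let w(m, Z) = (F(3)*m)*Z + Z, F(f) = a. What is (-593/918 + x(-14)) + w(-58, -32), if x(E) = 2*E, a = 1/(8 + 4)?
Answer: 86311/918 ≈ 94.021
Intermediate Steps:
a = 1/12 ≈ 0.083333
F(f) = 1/12
w(m, Z) = Z + Z*m/12 (w(m, Z) = (m/12)*Z + Z = Z*m/12 + Z = Z + Z*m/12)
(-593/918 + x(-14)) + w(-58, -32) = (-593/918 + 2*(-14)) + (1/12)*(-32)*(12 - 58) = (-593*1/918 - 28) + (1/12)*(-32)*(-46) = (-593/918 - 28) + 368/3 = -26297/918 + 368/3 = 86311/918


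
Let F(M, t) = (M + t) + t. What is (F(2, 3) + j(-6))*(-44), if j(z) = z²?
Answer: -1936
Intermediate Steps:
F(M, t) = M + 2*t
(F(2, 3) + j(-6))*(-44) = ((2 + 2*3) + (-6)²)*(-44) = ((2 + 6) + 36)*(-44) = (8 + 36)*(-44) = 44*(-44) = -1936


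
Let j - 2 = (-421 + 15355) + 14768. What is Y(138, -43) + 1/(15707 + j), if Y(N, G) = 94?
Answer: 4268635/45411 ≈ 94.000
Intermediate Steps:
j = 29704 (j = 2 + ((-421 + 15355) + 14768) = 2 + (14934 + 14768) = 2 + 29702 = 29704)
Y(138, -43) + 1/(15707 + j) = 94 + 1/(15707 + 29704) = 94 + 1/45411 = 4268635/45411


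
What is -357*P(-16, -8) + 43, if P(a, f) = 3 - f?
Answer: -3884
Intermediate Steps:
-357*P(-16, -8) + 43 = -357*(3 - 1*(-8)) + 43 = -357*(3 + 8) + 43 = -357*11 + 43 = -3927 + 43 = -3884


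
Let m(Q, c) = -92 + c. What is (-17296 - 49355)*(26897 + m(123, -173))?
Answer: -1775049432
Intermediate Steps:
(-17296 - 49355)*(26897 + m(123, -173)) = (-17296 - 49355)*(26897 + (-92 - 173)) = -66651*(26897 - 265) = -66651*26632 = -1775049432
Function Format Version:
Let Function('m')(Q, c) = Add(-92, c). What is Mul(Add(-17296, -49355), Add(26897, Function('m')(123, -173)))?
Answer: -1775049432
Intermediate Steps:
Mul(Add(-17296, -49355), Add(26897, Function('m')(123, -173))) = Mul(Add(-17296, -49355), Add(26897, Add(-92, -173))) = Mul(-66651, Add(26897, -265)) = Mul(-66651, 26632) = -1775049432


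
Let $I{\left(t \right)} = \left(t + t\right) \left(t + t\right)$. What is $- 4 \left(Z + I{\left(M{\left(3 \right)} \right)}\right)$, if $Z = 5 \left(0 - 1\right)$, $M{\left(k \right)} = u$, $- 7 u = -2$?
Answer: $\frac{916}{49} \approx 18.694$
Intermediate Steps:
$u = \frac{2}{7}$ ($u = \left(- \frac{1}{7}\right) \left(-2\right) = \frac{2}{7} \approx 0.28571$)
$M{\left(k \right)} = \frac{2}{7}$
$Z = -5$ ($Z = 5 \left(0 - 1\right) = 5 \left(-1\right) = -5$)
$I{\left(t \right)} = 4 t^{2}$ ($I{\left(t \right)} = 2 t 2 t = 4 t^{2}$)
$- 4 \left(Z + I{\left(M{\left(3 \right)} \right)}\right) = - 4 \left(-5 + 4 \left(\frac{2}{7}\right)^{2}\right) = - 4 \left(-5 + 4 \cdot \frac{4}{49}\right) = - 4 \left(-5 + \frac{16}{49}\right) = \left(-4\right) \left(- \frac{229}{49}\right) = \frac{916}{49}$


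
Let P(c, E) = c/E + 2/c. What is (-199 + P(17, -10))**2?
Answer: 1162741801/28900 ≈ 40233.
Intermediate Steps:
P(c, E) = 2/c + c/E
(-199 + P(17, -10))**2 = (-199 + (2/17 + 17/(-10)))**2 = (-199 + (2*(1/17) + 17*(-1/10)))**2 = (-199 + (2/17 - 17/10))**2 = (-199 - 269/170)**2 = (-34099/170)**2 = 1162741801/28900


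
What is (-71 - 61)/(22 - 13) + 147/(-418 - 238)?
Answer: -29305/1968 ≈ -14.891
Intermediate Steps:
(-71 - 61)/(22 - 13) + 147/(-418 - 238) = -132/9 + 147/(-656) = -132*⅑ - 1/656*147 = -44/3 - 147/656 = -29305/1968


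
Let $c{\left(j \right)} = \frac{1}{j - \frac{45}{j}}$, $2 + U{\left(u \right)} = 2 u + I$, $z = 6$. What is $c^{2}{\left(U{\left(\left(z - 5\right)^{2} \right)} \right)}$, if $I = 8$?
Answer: $\frac{64}{361} \approx 0.17729$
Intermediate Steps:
$U{\left(u \right)} = 6 + 2 u$ ($U{\left(u \right)} = -2 + \left(2 u + 8\right) = -2 + \left(8 + 2 u\right) = 6 + 2 u$)
$c^{2}{\left(U{\left(\left(z - 5\right)^{2} \right)} \right)} = \left(\frac{6 + 2 \left(6 - 5\right)^{2}}{-45 + \left(6 + 2 \left(6 - 5\right)^{2}\right)^{2}}\right)^{2} = \left(\frac{6 + 2 \cdot 1^{2}}{-45 + \left(6 + 2 \cdot 1^{2}\right)^{2}}\right)^{2} = \left(\frac{6 + 2 \cdot 1}{-45 + \left(6 + 2 \cdot 1\right)^{2}}\right)^{2} = \left(\frac{6 + 2}{-45 + \left(6 + 2\right)^{2}}\right)^{2} = \left(\frac{8}{-45 + 8^{2}}\right)^{2} = \left(\frac{8}{-45 + 64}\right)^{2} = \left(\frac{8}{19}\right)^{2} = \frac{64}{361}$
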